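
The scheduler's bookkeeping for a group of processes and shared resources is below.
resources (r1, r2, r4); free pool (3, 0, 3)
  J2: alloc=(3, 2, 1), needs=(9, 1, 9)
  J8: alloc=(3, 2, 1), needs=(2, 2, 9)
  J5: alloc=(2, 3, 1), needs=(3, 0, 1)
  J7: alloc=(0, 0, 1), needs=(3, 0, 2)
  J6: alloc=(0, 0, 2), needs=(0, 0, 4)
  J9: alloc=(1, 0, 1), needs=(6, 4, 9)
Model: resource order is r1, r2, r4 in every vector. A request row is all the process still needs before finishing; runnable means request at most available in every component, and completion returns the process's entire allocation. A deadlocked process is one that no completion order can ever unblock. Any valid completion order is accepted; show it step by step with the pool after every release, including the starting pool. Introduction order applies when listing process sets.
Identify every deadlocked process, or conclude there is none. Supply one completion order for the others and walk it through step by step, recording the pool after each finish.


Deadlocked set: J2, J8 and J9.
Key observation: no order helps: past J5, J7, J6, the free pool tops out at (5, 3, 7), below what each blocked process needs in r4.
A valid finishing order for the others: J5, J7, J6. Step-by-step check:
  pool = (3, 0, 3)
  run J5 (needs (3, 0, 1), free (3, 0, 3)); after release of (2, 3, 1) the pool is (5, 3, 4)
  run J7 (needs (3, 0, 2), free (5, 3, 4)); after release of (0, 0, 1) the pool is (5, 3, 5)
  run J6 (needs (0, 0, 4), free (5, 3, 5)); after release of (0, 0, 2) the pool is (5, 3, 7)
None of the blocked processes ever fits:
  J2 still needs (9, 1, 9) but only (5, 3, 7) is free — short on r1 and r4
  J8 still needs (2, 2, 9) but only (5, 3, 7) is free — short on r4
  J9 still needs (6, 4, 9) but only (5, 3, 7) is free — short on r1, r2 and r4


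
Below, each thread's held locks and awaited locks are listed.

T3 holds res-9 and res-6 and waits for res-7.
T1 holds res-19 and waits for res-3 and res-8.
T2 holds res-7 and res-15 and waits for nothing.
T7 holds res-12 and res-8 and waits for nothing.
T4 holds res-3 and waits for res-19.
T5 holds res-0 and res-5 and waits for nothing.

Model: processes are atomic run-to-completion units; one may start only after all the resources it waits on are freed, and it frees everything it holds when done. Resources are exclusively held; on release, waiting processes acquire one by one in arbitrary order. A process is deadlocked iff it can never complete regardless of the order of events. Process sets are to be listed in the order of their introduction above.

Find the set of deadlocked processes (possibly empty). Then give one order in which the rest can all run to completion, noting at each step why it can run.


Deadlocked: T1 and T4.
Key observation: nobody on the ring T1 -> T4 -> T1 can start until another member finishes, which never happens; no other process is dragged down with it.
The rest can finish in the order T7, T2, T3, T5.
Verifying each step:
  T7 waits on nothing -> runs at once and releases res-12 and res-8
  T2 waits on nothing -> runs at once and releases res-7 and res-15
  run T3 (all its waits — res-7 — are resolved); releases res-9 and res-6
  T5 waits on nothing -> runs at once and releases res-0 and res-5


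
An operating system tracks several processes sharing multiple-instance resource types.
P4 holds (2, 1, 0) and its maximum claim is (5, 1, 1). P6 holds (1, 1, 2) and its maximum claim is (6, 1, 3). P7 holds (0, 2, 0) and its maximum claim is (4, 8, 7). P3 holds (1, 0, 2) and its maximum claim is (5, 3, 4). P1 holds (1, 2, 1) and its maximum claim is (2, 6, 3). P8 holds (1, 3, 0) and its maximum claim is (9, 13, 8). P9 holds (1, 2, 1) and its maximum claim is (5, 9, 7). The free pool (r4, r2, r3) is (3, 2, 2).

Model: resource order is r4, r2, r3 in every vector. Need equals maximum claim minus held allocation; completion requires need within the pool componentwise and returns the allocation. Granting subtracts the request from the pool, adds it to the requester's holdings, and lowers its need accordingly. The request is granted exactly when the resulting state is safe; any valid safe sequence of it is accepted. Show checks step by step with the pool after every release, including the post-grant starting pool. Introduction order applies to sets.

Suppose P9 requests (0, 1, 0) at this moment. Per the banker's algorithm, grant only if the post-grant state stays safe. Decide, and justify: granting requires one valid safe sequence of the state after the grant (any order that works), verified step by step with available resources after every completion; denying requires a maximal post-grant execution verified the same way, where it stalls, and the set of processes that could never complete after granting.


DENY: after the grant no complete ordering would exist.
Key observation: r2 is the bottleneck — with P4, P6, P3 done the pool holds (7, 3, 6), short of every remaining need.
After a pretend grant, a maximal execution: P4, P6, P3 — then nothing else fits. Verifying each step:
  pool = (3, 1, 2)
  P4: need (3, 0, 1) fits (3, 1, 2); releases (2, 1, 0), pool now (5, 2, 2)
  P6: need (5, 0, 1) fits (5, 2, 2); releases (1, 1, 2), pool now (6, 3, 4)
  P3: need (4, 3, 2) fits (6, 3, 4); releases (1, 0, 2), pool now (7, 3, 6)
  P7 still needs (4, 6, 7) but only (7, 3, 6) is free — short on r2 and r3
  P1 still needs (1, 4, 2) but only (7, 3, 6) is free — short on r2
  P8 still needs (8, 10, 8) but only (7, 3, 6) is free — short on r4, r2 and r3
  P9 still needs (4, 6, 6) but only (7, 3, 6) is free — short on r2
Had the request been granted, P7, P1, P8 and P9 could never finish.


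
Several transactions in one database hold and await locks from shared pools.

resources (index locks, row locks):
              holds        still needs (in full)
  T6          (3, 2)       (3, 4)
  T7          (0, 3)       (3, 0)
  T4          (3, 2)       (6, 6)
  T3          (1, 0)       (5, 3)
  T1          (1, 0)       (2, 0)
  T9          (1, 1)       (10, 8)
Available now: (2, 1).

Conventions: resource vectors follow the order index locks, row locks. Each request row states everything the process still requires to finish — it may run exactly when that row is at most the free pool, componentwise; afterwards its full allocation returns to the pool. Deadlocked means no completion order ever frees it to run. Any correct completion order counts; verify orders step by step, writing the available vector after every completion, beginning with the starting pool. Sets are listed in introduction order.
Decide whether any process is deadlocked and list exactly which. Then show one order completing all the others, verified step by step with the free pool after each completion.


Nothing here is deadlocked.
Key observation: T1 fits the free pool immediately, and its release cascades until everyone finishes.
One completion order for the rest: T1, T7, T6, T4, T3, T9. Check, step by step:
  pool = (2, 1)
  T1 needs (2, 0) <= (2, 1) -> finishes; pool += (1, 0) = (3, 1)
  T7 needs (3, 0) <= (3, 1) -> finishes; pool += (0, 3) = (3, 4)
  T6 needs (3, 4) <= (3, 4) -> finishes; pool += (3, 2) = (6, 6)
  T4 needs (6, 6) <= (6, 6) -> finishes; pool += (3, 2) = (9, 8)
  T3 needs (5, 3) <= (9, 8) -> finishes; pool += (1, 0) = (10, 8)
  T9 needs (10, 8) <= (10, 8) -> finishes; pool += (1, 1) = (11, 9)


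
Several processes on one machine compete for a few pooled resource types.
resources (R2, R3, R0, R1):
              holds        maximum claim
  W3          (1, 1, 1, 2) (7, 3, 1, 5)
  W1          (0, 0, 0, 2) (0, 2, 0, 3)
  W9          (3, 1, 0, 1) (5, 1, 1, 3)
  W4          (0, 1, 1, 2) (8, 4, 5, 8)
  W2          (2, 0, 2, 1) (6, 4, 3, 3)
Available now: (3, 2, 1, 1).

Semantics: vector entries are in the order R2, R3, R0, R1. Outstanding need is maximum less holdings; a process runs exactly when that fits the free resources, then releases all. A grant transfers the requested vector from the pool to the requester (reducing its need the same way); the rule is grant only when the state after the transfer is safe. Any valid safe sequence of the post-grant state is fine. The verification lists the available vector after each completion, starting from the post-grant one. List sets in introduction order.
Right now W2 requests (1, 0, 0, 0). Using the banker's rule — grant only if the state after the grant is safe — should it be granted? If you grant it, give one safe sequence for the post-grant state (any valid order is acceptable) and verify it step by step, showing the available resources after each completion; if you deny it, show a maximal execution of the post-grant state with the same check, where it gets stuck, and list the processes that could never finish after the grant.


DENY. Granting would leave the state unsafe.
Key observation: after W1, W9 the pool peaks at (5, 3, 1, 4), and each blocked process is short somewhere: W3 on R2; W4 on R2, R0, R1; W2 on R3.
On the post-grant state, W1, W9 is a maximal run — nothing extends it. Step-by-step check:
  pool = (2, 2, 1, 1)
  W1 needs (0, 2, 0, 1) <= (2, 2, 1, 1) -> finishes; pool += (0, 0, 0, 2) = (2, 2, 1, 3)
  W9 needs (2, 0, 1, 2) <= (2, 2, 1, 3) -> finishes; pool += (3, 1, 0, 1) = (5, 3, 1, 4)
  blocked: W3 wants (6, 2, 0, 3), pool (5, 3, 1, 4) — not enough R2
  blocked: W4 wants (8, 3, 4, 6), pool (5, 3, 1, 4) — not enough R2, R0 and R1
  blocked: W2 wants (3, 4, 1, 2), pool (5, 3, 1, 4) — not enough R3
Processes that could never finish after the grant: W3, W4 and W2.


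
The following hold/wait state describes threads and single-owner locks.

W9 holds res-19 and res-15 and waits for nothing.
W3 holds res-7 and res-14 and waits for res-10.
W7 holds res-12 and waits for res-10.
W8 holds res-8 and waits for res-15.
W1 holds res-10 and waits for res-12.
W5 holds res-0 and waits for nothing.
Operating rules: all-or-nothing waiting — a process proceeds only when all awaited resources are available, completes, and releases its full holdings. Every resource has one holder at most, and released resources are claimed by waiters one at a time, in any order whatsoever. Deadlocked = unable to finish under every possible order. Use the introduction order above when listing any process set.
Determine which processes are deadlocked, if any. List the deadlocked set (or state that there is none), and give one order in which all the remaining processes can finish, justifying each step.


The deadlocked set is W3, W7 and W1.
Key observation: the wait chain closes on itself along W1 -> W7 -> W1; W3 waits into the deadlock from upstream.
The rest can finish in the order W9, W5, W8.
Check, step by step:
  W9 waits on nothing -> runs at once and releases res-19 and res-15
  W5 waits on nothing -> runs at once and releases res-0
  run W8 (all its waits — res-15 — are resolved); releases res-8


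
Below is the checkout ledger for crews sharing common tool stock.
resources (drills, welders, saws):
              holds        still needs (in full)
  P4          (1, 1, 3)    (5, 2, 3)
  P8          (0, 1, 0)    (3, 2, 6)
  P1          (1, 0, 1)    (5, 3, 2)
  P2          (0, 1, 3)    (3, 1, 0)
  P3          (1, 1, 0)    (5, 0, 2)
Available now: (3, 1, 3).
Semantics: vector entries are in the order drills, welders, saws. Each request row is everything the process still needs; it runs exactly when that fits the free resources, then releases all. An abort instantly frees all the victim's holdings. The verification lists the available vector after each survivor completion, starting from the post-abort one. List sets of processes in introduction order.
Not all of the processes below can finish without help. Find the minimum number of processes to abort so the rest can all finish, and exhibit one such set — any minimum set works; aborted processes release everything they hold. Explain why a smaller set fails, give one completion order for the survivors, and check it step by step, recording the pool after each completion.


Abort P1 and P3.
Key observation: the deadlocked P4 becomes finishable only because P1 and P3 released (2, 1, 1); it completes at step 3 below.
Minimality, checking each single-abort alternative: P4 alone leaves P1 blocked (short on drills); P8 alone leaves P4 blocked (short on drills); P1 alone leaves P4 blocked (short on drills); P2 alone leaves P4 blocked (short on drills); P3 alone leaves P4 blocked (short on drills).
The survivors complete as P2, P8, P4. Walking it through (starting from the post-abort pool):
  pool = (5, 2, 4)
  P2: need (3, 1, 0) fits (5, 2, 4); releases (0, 1, 3), pool now (5, 3, 7)
  P8: need (3, 2, 6) fits (5, 3, 7); releases (0, 1, 0), pool now (5, 4, 7)
  P4: need (5, 2, 3) fits (5, 4, 7); releases (1, 1, 3), pool now (6, 5, 10)


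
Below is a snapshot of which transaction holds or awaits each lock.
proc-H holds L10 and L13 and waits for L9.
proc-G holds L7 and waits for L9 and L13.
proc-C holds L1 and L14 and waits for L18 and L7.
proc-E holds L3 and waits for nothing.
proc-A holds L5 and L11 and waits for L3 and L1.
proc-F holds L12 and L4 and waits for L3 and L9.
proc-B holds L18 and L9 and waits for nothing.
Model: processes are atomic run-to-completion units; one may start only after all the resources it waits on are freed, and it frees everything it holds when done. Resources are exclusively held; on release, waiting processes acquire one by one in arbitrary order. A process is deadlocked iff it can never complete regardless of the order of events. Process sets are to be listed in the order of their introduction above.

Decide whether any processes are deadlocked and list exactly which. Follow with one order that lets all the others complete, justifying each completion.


Nothing here is deadlocked.
Key observation: although several processes wait, no cycle exists — each chain bottoms out at a free runner.
The rest can finish in the order proc-E, proc-B, proc-H, proc-G, proc-F, proc-C, proc-A.
Step-by-step check:
  run proc-E (it waits on nothing); releases L3
  run proc-B (it waits on nothing); releases L18 and L9
  proc-H: everything it awaited (L9) is free; runs, freeing L10 and L13
  proc-G: everything it awaited (L9 and L13) is free; runs, freeing L7
  proc-F: everything it awaited (L3 and L9) is free; runs, freeing L12 and L4
  proc-C: everything it awaited (L18 and L7) is free; runs, freeing L1 and L14
  proc-A: everything it awaited (L3 and L1) is free; runs, freeing L5 and L11


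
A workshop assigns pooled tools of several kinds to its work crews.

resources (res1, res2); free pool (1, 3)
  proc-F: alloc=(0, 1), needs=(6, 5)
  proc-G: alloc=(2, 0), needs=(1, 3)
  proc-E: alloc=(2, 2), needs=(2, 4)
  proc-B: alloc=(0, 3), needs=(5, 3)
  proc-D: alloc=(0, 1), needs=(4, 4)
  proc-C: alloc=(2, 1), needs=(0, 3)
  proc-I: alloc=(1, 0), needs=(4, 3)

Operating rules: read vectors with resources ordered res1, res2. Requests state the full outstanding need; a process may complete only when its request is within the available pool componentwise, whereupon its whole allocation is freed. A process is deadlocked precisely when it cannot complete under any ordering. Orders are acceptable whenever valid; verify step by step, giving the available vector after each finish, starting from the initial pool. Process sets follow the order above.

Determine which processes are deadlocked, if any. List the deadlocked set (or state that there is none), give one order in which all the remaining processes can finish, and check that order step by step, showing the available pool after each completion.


The deadlocked set is empty.
Key observation: proc-C leads a chain of completions in which each release enables another process.
One completion order for the rest: proc-C, proc-G, proc-D, proc-B, proc-I, proc-E, proc-F. Step-by-step check:
  pool = (1, 3)
  run proc-C (needs (0, 3), free (1, 3)); after release of (2, 1) the pool is (3, 4)
  run proc-G (needs (1, 3), free (3, 4)); after release of (2, 0) the pool is (5, 4)
  run proc-D (needs (4, 4), free (5, 4)); after release of (0, 1) the pool is (5, 5)
  run proc-B (needs (5, 3), free (5, 5)); after release of (0, 3) the pool is (5, 8)
  run proc-I (needs (4, 3), free (5, 8)); after release of (1, 0) the pool is (6, 8)
  run proc-E (needs (2, 4), free (6, 8)); after release of (2, 2) the pool is (8, 10)
  run proc-F (needs (6, 5), free (8, 10)); after release of (0, 1) the pool is (8, 11)


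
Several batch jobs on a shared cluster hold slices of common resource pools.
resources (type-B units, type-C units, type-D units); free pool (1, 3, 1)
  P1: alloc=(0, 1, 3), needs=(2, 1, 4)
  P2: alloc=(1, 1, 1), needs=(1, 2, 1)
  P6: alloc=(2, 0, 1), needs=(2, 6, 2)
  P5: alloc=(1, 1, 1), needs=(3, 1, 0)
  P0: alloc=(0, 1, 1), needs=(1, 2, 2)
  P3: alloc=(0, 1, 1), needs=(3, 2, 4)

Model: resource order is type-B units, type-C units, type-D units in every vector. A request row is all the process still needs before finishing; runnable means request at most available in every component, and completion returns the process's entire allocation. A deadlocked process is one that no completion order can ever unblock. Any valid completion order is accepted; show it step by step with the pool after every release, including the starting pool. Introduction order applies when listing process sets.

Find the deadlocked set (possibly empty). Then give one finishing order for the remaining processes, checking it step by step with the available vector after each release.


The deadlocked set is P1, P6, P5 and P3.
Key observation: after P2, P0 the pool peaks at (2, 5, 3), and each blocked process is short somewhere: P1 on type-D units; P6 on type-C units; P5 on type-B units; P3 on type-B units, type-D units.
A valid finishing order for the others: P2, P0. Verifying each step:
  pool = (1, 3, 1)
  P2 needs (1, 2, 1) <= (1, 3, 1) -> finishes; pool += (1, 1, 1) = (2, 4, 2)
  P0 needs (1, 2, 2) <= (2, 4, 2) -> finishes; pool += (0, 1, 1) = (2, 5, 3)
None of the blocked processes ever fits:
  blocked: P1 wants (2, 1, 4), pool (2, 5, 3) — not enough type-D units
  blocked: P6 wants (2, 6, 2), pool (2, 5, 3) — not enough type-C units
  blocked: P5 wants (3, 1, 0), pool (2, 5, 3) — not enough type-B units
  blocked: P3 wants (3, 2, 4), pool (2, 5, 3) — not enough type-B units and type-D units


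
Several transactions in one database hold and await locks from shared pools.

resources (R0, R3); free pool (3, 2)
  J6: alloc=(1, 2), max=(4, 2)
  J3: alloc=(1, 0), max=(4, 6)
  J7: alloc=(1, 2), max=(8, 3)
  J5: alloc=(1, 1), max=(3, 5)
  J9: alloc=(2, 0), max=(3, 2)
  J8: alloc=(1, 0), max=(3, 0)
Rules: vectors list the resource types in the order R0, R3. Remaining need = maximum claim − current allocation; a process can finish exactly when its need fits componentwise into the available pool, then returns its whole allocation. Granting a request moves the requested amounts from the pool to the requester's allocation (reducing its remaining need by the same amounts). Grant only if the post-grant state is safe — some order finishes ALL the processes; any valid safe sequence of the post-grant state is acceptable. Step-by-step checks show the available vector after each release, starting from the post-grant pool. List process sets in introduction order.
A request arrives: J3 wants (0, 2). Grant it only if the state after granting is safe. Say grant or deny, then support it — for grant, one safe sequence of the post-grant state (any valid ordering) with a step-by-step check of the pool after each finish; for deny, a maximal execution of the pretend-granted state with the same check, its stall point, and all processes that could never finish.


GRANT. The post-grant state is safe; one safe sequence: J6, J9, J8, J7, J5, J3.
Key observation: after the grant the pool drops to (3, 0), which still lets J6 finish first and unwind the rest.
Check on the post-grant state, step by step:
  pool = (3, 0)
  J6 needs (3, 0) <= (3, 0) -> finishes; pool += (1, 2) = (4, 2)
  J9 needs (1, 2) <= (4, 2) -> finishes; pool += (2, 0) = (6, 2)
  J8 needs (2, 0) <= (6, 2) -> finishes; pool += (1, 0) = (7, 2)
  J7 needs (7, 1) <= (7, 2) -> finishes; pool += (1, 2) = (8, 4)
  J5 needs (2, 4) <= (8, 4) -> finishes; pool += (1, 1) = (9, 5)
  J3 needs (3, 4) <= (9, 5) -> finishes; pool += (1, 2) = (10, 7)


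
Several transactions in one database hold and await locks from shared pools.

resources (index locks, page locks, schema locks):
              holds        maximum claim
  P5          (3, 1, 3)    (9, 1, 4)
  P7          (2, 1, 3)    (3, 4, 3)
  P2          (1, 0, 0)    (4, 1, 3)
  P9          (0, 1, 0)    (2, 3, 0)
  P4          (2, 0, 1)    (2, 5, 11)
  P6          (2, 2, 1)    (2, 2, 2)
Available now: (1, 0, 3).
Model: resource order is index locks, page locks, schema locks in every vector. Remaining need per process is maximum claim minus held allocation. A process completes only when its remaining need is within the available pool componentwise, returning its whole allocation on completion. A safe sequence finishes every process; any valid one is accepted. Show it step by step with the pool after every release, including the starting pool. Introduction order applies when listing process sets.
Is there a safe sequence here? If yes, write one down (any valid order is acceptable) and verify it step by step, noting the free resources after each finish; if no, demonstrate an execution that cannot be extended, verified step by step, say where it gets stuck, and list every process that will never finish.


SAFE, for example via the order P6, P2, P9, P7, P5, P4.
Key observation: the first exact fit in this order is P2 — it needs (3, 1, 3) with (3, 2, 4) free, meeting a requested resource to the last unit.
Walking it through:
  pool = (1, 0, 3)
  run P6 (needs (0, 0, 1), free (1, 0, 3)); after release of (2, 2, 1) the pool is (3, 2, 4)
  run P2 (needs (3, 1, 3), free (3, 2, 4)); after release of (1, 0, 0) the pool is (4, 2, 4)
  run P9 (needs (2, 2, 0), free (4, 2, 4)); after release of (0, 1, 0) the pool is (4, 3, 4)
  run P7 (needs (1, 3, 0), free (4, 3, 4)); after release of (2, 1, 3) the pool is (6, 4, 7)
  run P5 (needs (6, 0, 1), free (6, 4, 7)); after release of (3, 1, 3) the pool is (9, 5, 10)
  run P4 (needs (0, 5, 10), free (9, 5, 10)); after release of (2, 0, 1) the pool is (11, 5, 11)


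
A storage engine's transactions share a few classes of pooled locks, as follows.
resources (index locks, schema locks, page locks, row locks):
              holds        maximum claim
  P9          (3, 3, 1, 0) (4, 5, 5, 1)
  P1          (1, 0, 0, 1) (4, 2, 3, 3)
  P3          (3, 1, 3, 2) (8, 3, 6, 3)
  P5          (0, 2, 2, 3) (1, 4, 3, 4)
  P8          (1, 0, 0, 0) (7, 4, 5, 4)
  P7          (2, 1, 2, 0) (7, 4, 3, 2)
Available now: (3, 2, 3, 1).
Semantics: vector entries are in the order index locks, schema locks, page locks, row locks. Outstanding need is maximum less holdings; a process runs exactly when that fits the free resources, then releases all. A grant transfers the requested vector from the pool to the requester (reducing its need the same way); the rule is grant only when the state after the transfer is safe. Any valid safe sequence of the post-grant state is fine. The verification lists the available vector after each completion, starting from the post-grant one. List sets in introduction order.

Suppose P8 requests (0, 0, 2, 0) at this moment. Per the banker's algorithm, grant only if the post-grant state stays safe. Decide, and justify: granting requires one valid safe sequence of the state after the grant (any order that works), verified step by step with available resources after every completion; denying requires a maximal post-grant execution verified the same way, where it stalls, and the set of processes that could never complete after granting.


DENY: after the grant no complete ordering would exist.
Key observation: after P5, P1 the pool peaks at (4, 4, 3, 5), and each blocked process is short somewhere: P9 on page locks; P3 on index locks; P8 on index locks; P7 on index locks.
On the post-grant state, P5, P1 is a maximal run — nothing extends it. Step-by-step check:
  pool = (3, 2, 1, 1)
  run P5 (needs (1, 2, 1, 1), free (3, 2, 1, 1)); after release of (0, 2, 2, 3) the pool is (3, 4, 3, 4)
  run P1 (needs (3, 2, 3, 2), free (3, 4, 3, 4)); after release of (1, 0, 0, 1) the pool is (4, 4, 3, 5)
  blocked: P9 wants (1, 2, 4, 1), pool (4, 4, 3, 5) — not enough page locks
  blocked: P3 wants (5, 2, 3, 1), pool (4, 4, 3, 5) — not enough index locks
  blocked: P8 wants (6, 4, 3, 4), pool (4, 4, 3, 5) — not enough index locks
  blocked: P7 wants (5, 3, 1, 2), pool (4, 4, 3, 5) — not enough index locks
Processes that could never finish after the grant: P9, P3, P8 and P7.


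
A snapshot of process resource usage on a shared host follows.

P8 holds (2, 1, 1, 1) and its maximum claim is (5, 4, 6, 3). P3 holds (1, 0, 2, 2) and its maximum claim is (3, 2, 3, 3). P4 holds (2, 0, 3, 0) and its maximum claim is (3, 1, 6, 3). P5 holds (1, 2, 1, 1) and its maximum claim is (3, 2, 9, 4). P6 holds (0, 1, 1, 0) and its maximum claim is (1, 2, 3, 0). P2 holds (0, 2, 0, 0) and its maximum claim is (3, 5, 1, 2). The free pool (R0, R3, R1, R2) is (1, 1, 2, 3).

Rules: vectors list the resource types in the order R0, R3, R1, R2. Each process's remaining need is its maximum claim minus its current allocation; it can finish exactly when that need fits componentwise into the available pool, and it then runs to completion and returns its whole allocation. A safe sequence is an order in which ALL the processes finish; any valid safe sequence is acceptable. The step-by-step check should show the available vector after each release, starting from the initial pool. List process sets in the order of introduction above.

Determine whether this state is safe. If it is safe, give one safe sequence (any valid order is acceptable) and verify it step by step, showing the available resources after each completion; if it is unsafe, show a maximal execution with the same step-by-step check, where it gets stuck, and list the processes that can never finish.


SAFE. One safe sequence: P6, P4, P3, P5, P8, P2.
Key observation: at P6 the run first touches a limit — (1, 1, 2, 0) against (1, 1, 2, 3), exact on a resource it actually requests.
Step-by-step check:
  pool = (1, 1, 2, 3)
  run P6 (needs (1, 1, 2, 0), free (1, 1, 2, 3)); after release of (0, 1, 1, 0) the pool is (1, 2, 3, 3)
  run P4 (needs (1, 1, 3, 3), free (1, 2, 3, 3)); after release of (2, 0, 3, 0) the pool is (3, 2, 6, 3)
  run P3 (needs (2, 2, 1, 1), free (3, 2, 6, 3)); after release of (1, 0, 2, 2) the pool is (4, 2, 8, 5)
  run P5 (needs (2, 0, 8, 3), free (4, 2, 8, 5)); after release of (1, 2, 1, 1) the pool is (5, 4, 9, 6)
  run P8 (needs (3, 3, 5, 2), free (5, 4, 9, 6)); after release of (2, 1, 1, 1) the pool is (7, 5, 10, 7)
  run P2 (needs (3, 3, 1, 2), free (7, 5, 10, 7)); after release of (0, 2, 0, 0) the pool is (7, 7, 10, 7)


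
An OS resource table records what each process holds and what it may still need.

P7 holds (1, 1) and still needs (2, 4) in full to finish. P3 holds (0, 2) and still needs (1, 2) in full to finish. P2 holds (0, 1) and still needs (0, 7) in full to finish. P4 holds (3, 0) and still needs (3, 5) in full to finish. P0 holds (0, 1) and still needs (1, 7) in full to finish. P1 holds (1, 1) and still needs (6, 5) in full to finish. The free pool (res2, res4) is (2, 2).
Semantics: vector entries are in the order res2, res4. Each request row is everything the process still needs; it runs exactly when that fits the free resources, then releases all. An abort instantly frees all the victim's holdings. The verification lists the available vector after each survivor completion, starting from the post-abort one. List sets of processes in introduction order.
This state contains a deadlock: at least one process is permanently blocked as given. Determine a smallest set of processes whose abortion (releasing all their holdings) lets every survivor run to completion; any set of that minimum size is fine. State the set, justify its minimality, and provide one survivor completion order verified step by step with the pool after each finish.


Abort P0.
Key observation: before aborting P0, P2 was permanently blocked — no order could ever run it; afterwards it completes at step 5.
No smaller set exists: with zero aborts the deadlock remains.
The survivors complete as P3, P7, P4, P1, P2. Step-by-step check (starting from the post-abort pool):
  pool = (2, 3)
  P3: need (1, 2) fits (2, 3); releases (0, 2), pool now (2, 5)
  P7: need (2, 4) fits (2, 5); releases (1, 1), pool now (3, 6)
  P4: need (3, 5) fits (3, 6); releases (3, 0), pool now (6, 6)
  P1: need (6, 5) fits (6, 6); releases (1, 1), pool now (7, 7)
  P2: need (0, 7) fits (7, 7); releases (0, 1), pool now (7, 8)


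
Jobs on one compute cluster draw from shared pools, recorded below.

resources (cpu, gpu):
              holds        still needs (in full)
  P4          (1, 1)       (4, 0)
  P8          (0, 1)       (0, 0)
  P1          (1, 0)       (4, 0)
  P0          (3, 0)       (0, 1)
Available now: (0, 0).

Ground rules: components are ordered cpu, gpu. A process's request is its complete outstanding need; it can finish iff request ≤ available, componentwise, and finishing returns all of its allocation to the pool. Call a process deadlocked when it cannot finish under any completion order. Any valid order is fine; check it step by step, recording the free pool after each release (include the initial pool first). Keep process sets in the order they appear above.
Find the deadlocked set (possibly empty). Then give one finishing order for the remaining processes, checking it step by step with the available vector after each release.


The deadlocked set is P4 and P1.
Key observation: even finishing P8, P0 leaves just (3, 1) free — too little cpu for any of the remaining processes.
A valid finishing order for the others: P8, P0. Step-by-step check:
  pool = (0, 0)
  P8 needs (0, 0) <= (0, 0) -> finishes; pool += (0, 1) = (0, 1)
  P0 needs (0, 1) <= (0, 1) -> finishes; pool += (3, 0) = (3, 1)
The stuck group stays short no matter what:
  P4 still needs (4, 0) but only (3, 1) is free — short on cpu
  P1 still needs (4, 0) but only (3, 1) is free — short on cpu


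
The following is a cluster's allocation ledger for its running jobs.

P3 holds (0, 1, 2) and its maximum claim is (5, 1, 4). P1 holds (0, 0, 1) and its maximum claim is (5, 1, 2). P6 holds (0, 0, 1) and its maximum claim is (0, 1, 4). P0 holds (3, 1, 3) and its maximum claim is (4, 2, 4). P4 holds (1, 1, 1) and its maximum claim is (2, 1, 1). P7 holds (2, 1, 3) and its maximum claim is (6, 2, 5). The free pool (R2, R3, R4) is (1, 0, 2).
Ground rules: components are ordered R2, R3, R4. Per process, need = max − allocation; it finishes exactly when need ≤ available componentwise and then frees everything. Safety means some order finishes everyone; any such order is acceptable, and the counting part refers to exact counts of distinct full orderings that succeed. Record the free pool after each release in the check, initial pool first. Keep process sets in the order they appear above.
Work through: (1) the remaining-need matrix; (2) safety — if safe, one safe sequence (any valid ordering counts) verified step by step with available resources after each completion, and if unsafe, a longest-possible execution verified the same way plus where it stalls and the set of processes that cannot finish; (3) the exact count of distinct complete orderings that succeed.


(1) Remaining need (order R2, R3, R4):
  P3: (5, 0, 2)
  P1: (5, 1, 1)
  P6: (0, 1, 3)
  P0: (1, 1, 1)
  P4: (1, 0, 0)
  P7: (4, 1, 2)
(2) SAFE, for example via the order P4, P0, P6, P3, P7, P1.
Key observation: P4 marks the first exact bind of the order: its need (1, 0, 0) fits the free (1, 0, 2) with zero slack on a requested resource.
Step-by-step check:
  pool = (1, 0, 2)
  run P4 (needs (1, 0, 0), free (1, 0, 2)); after release of (1, 1, 1) the pool is (2, 1, 3)
  run P0 (needs (1, 1, 1), free (2, 1, 3)); after release of (3, 1, 3) the pool is (5, 2, 6)
  run P6 (needs (0, 1, 3), free (5, 2, 6)); after release of (0, 0, 1) the pool is (5, 2, 7)
  run P3 (needs (5, 0, 2), free (5, 2, 7)); after release of (0, 1, 2) the pool is (5, 3, 9)
  run P7 (needs (4, 1, 2), free (5, 3, 9)); after release of (2, 1, 3) the pool is (7, 4, 12)
  run P1 (needs (5, 1, 1), free (7, 4, 12)); after release of (0, 0, 1) the pool is (7, 4, 13)
(3) Precisely 30 of the possible complete orderings are safe sequences.


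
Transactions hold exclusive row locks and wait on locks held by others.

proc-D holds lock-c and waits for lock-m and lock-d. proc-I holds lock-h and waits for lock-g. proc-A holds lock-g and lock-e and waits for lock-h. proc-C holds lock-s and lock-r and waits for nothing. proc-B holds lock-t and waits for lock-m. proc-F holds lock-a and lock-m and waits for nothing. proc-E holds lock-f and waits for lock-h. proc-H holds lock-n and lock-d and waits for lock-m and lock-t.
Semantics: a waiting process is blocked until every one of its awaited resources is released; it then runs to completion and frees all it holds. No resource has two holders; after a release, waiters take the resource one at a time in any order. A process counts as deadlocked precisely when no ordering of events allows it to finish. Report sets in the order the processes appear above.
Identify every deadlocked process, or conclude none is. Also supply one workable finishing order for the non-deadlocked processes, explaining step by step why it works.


Deadlocked set: proc-I, proc-A and proc-E.
Key observation: the wait chain closes on itself along proc-I -> proc-A -> proc-I; proc-E waits into the deadlock from upstream.
One completion order for the rest: proc-F, proc-B, proc-H, proc-D, proc-C.
Verifying each step:
  proc-F waits on nothing -> runs at once and releases lock-a and lock-m
  run proc-B (all its waits — lock-m — are resolved); releases lock-t
  run proc-H (all its waits — lock-m and lock-t — are resolved); releases lock-n and lock-d
  run proc-D (all its waits — lock-m and lock-d — are resolved); releases lock-c
  proc-C waits on nothing -> runs at once and releases lock-s and lock-r


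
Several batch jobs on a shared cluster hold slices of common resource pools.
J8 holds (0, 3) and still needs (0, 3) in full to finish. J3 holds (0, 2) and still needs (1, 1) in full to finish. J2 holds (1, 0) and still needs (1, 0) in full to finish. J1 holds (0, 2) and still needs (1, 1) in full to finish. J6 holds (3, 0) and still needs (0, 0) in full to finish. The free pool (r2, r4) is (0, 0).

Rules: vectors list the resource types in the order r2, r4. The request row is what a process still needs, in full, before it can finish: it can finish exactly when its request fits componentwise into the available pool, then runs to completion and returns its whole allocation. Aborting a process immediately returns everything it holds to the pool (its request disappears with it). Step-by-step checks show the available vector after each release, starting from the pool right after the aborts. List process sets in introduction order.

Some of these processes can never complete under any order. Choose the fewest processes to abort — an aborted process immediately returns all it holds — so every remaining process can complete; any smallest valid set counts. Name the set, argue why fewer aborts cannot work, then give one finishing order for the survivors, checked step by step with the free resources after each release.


The answer: abort J1.
Key observation: J3 had no path to completion before; after the abort of J1 ((0, 2) returned), step 3 is where it fits.
Minimality: the empty abort set fails — the state is deadlocked as it stands.
One survivor order: J6, J2, J3, J8. Verifying each step (post-abort pool first):
  pool = (0, 2)
  J6 needs (0, 0) <= (0, 2) -> finishes; pool += (3, 0) = (3, 2)
  J2 needs (1, 0) <= (3, 2) -> finishes; pool += (1, 0) = (4, 2)
  J3 needs (1, 1) <= (4, 2) -> finishes; pool += (0, 2) = (4, 4)
  J8 needs (0, 3) <= (4, 4) -> finishes; pool += (0, 3) = (4, 7)


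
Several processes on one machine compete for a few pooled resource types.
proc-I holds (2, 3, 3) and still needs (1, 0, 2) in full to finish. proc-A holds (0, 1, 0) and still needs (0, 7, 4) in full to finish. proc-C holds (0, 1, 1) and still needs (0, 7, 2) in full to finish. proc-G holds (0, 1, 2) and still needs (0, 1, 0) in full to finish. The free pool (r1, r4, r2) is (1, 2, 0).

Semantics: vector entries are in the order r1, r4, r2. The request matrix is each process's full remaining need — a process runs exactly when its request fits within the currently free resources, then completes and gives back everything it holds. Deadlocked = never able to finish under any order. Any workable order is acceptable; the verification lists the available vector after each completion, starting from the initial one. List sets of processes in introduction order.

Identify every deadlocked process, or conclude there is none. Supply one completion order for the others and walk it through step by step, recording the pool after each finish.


Deadlocked: proc-A and proc-C.
Key observation: the wall is r4: completing proc-G, proc-I brings the pool only to (3, 6, 5), and all the rest need more.
The rest can finish in the order proc-G, proc-I. Step-by-step check:
  pool = (1, 2, 0)
  proc-G needs (0, 1, 0) <= (1, 2, 0) -> finishes; pool += (0, 1, 2) = (1, 3, 2)
  proc-I needs (1, 0, 2) <= (1, 3, 2) -> finishes; pool += (2, 3, 3) = (3, 6, 5)
None of the blocked processes ever fits:
  blocked: proc-A wants (0, 7, 4), pool (3, 6, 5) — not enough r4
  blocked: proc-C wants (0, 7, 2), pool (3, 6, 5) — not enough r4


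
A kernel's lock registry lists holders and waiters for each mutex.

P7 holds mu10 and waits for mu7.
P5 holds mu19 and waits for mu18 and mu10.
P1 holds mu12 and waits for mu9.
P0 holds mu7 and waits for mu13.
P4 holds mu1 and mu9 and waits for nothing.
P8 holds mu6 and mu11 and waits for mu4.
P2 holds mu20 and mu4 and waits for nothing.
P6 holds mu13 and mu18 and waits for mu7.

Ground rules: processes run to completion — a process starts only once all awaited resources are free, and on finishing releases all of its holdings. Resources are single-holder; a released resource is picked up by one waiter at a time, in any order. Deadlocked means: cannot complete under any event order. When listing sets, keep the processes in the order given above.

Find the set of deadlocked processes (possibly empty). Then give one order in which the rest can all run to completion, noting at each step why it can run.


Deadlocked set: P7, P5, P0 and P6.
Key observation: the cycle P0 -> P6 -> P0 can never break — each member waits on the next; P7 and P5 wait into the deadlock from upstream.
One completion order for the rest: P2, P8, P4, P1.
Step-by-step check:
  P2 waits on nothing -> runs at once and releases mu20 and mu4
  P8: everything it awaited (mu4) is free; runs, freeing mu6 and mu11
  P4 waits on nothing -> runs at once and releases mu1 and mu9
  P1: everything it awaited (mu9) is free; runs, freeing mu12


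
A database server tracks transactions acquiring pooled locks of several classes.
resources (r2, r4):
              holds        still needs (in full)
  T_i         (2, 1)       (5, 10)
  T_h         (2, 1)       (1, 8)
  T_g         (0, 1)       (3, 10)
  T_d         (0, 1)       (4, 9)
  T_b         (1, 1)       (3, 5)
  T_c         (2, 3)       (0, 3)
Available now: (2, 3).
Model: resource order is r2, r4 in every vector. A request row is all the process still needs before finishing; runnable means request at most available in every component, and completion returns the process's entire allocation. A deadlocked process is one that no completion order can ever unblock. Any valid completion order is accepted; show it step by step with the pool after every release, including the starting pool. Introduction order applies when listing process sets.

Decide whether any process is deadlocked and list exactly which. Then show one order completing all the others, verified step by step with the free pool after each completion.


Deadlocked: T_i, T_h, T_g and T_d.
Key observation: once T_c, T_b finish, the pool peaks at (5, 7) — and every remaining process still needs more r4 than that.
A valid finishing order for the others: T_c, T_b. Check, step by step:
  pool = (2, 3)
  T_c needs (0, 3) <= (2, 3) -> finishes; pool += (2, 3) = (4, 6)
  T_b needs (3, 5) <= (4, 6) -> finishes; pool += (1, 1) = (5, 7)
The blocked processes can never fit:
  blocked: T_i wants (5, 10), pool (5, 7) — not enough r4
  blocked: T_h wants (1, 8), pool (5, 7) — not enough r4
  blocked: T_g wants (3, 10), pool (5, 7) — not enough r4
  blocked: T_d wants (4, 9), pool (5, 7) — not enough r4
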